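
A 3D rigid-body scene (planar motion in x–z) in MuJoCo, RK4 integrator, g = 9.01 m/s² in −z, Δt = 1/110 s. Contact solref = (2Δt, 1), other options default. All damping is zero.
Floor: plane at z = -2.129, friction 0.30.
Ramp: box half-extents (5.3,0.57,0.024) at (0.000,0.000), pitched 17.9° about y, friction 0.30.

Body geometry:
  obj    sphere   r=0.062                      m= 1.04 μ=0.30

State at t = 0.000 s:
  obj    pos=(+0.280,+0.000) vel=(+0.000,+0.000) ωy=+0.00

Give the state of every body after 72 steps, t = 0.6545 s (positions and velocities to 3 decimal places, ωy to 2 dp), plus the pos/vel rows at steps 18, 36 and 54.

State at t = 0.6545 s:
  obj    pos=(+0.683,-0.130) vel=(+1.232,-0.398) ωy=+20.87

Key-timestep trajectory:
   step    t(s)  obj.x    obj.z    obj.vx   obj.vz 
     18  0.1636   +0.305  -0.008  +0.308  -0.099
     36  0.3273   +0.381  -0.033  +0.616  -0.199
     54  0.4909   +0.507  -0.073  +0.924  -0.298


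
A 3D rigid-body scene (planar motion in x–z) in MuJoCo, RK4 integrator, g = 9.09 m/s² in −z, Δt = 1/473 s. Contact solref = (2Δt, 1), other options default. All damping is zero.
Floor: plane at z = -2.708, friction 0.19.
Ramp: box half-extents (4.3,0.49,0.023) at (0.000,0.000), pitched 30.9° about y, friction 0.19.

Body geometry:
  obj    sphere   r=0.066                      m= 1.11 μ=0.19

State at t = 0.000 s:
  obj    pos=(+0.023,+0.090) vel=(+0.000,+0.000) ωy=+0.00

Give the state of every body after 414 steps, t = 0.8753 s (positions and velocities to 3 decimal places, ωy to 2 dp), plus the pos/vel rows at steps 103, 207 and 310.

State at t = 0.8753 s:
  obj    pos=(+1.119,-0.566) vel=(+2.504,-1.499) ωy=+44.21

Key-timestep trajectory:
   step    t(s)  obj.x    obj.z    obj.vx   obj.vz 
    103  0.2178   +0.091  +0.049  +0.623  -0.373
    207  0.4376   +0.297  -0.074  +1.252  -0.749
    310  0.6554   +0.638  -0.278  +1.875  -1.122


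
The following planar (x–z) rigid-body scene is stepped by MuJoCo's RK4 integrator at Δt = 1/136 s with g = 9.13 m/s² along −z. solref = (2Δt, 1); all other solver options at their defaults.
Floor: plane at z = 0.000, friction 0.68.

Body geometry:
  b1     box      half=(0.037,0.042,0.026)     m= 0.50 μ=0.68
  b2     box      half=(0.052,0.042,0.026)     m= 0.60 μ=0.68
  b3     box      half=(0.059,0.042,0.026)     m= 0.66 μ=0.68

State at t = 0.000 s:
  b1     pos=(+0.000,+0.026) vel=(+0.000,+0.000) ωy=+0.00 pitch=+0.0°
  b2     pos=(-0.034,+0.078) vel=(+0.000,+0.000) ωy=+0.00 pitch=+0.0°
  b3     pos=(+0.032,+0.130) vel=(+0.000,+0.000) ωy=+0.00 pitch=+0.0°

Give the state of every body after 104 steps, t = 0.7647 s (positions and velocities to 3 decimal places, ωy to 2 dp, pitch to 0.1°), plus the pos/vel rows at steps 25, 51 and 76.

State at t = 0.7647 s:
  b1     pos=(+0.000,+0.026) vel=(+0.000,+0.000) ωy=+0.00 pitch=+0.0°
  b2     pos=(-0.035,+0.078) vel=(+0.000,+0.000) ωy=+0.00 pitch=-0.1°
  b3     pos=(+0.156,+0.026) vel=(+0.000,+0.001) ωy=-0.01 pitch=+180.0°

Key-timestep trajectory:
   step    t(s)  b1.x    b1.z    b1.vx   b1.vz   b2.x    b2.z    b2.vx   b2.vz   b3.x    b3.z    b3.vx   b3.vz 
     25  0.1838   +0.000  +0.026  +0.000  +0.000   -0.034  +0.078  +0.000  +0.000   +0.052  +0.095  +0.159  -0.676
     51  0.3750   +0.000  +0.026  +0.000  +0.000   -0.034  +0.078  +0.000  +0.000   +0.093  +0.064  +0.124  -0.006
     76  0.5588   +0.000  +0.026  +0.000  +0.000   -0.034  +0.078  +0.000  +0.000   +0.131  +0.053  +0.350  -0.236


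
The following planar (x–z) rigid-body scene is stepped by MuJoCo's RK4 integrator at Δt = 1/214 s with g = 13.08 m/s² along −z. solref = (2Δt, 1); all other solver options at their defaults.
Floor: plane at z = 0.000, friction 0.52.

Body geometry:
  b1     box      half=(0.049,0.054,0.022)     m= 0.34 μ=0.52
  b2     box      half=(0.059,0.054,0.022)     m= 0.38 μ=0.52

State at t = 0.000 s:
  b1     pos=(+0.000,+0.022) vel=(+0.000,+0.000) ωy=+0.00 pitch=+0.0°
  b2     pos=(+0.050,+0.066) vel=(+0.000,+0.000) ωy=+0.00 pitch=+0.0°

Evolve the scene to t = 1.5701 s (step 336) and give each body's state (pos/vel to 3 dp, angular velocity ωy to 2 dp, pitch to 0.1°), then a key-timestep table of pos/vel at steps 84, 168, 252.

State at t = 1.5701 s:
  b1     pos=(-0.001,+0.022) vel=(+0.000,+0.000) ωy=+0.00 pitch=+0.0°
  b2     pos=(+0.067,+0.056) vel=(+0.000,-0.001) ωy=-0.02 pitch=+43.3°

Key-timestep trajectory:
   step    t(s)  b1.x    b1.z    b1.vx   b1.vz   b2.x    b2.z    b2.vx   b2.vz 
     84  0.3925   +0.000  +0.022  +0.000  +0.000   +0.073  +0.061  -0.067  -0.019
    168  0.7850   +0.000  +0.022  +0.000  +0.000   +0.067  +0.057  +0.000  -0.001
    252  1.1776   -0.001  +0.022  +0.000  +0.000   +0.067  +0.057  +0.000  -0.001


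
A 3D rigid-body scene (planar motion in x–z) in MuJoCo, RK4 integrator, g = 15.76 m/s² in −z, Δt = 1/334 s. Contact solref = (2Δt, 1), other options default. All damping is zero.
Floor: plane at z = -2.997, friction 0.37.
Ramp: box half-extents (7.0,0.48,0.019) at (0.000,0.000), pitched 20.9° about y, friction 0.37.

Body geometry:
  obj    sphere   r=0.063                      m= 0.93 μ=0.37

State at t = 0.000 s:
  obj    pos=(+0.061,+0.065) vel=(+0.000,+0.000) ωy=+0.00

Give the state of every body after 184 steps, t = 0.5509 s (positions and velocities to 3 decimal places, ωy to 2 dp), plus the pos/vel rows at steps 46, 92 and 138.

State at t = 0.5509 s:
  obj    pos=(+0.630,-0.153) vel=(+2.067,-0.789) ωy=+35.11

Key-timestep trajectory:
   step    t(s)  obj.x    obj.z    obj.vx   obj.vz 
     46  0.1377   +0.097  +0.051  +0.517  -0.197
     92  0.2754   +0.203  +0.010  +1.033  -0.395
    138  0.4132   +0.381  -0.058  +1.550  -0.592


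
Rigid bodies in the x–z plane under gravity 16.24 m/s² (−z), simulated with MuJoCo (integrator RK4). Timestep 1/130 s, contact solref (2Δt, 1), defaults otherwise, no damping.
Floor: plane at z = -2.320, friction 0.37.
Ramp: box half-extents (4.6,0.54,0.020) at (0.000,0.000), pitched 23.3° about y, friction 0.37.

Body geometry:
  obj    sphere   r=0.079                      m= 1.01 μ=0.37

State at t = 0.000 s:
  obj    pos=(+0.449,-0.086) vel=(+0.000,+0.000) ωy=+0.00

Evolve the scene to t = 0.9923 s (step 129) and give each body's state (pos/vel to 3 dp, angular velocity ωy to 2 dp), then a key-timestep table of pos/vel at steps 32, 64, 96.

State at t = 0.9923 s:
  obj    pos=(+2.524,-0.979) vel=(+4.182,-1.801) ωy=+57.62

Key-timestep trajectory:
   step    t(s)  obj.x    obj.z    obj.vx   obj.vz 
     32  0.2462   +0.577  -0.141  +1.038  -0.447
     64  0.4923   +0.960  -0.306  +2.075  -0.894
     96  0.7385   +1.598  -0.581  +3.112  -1.340


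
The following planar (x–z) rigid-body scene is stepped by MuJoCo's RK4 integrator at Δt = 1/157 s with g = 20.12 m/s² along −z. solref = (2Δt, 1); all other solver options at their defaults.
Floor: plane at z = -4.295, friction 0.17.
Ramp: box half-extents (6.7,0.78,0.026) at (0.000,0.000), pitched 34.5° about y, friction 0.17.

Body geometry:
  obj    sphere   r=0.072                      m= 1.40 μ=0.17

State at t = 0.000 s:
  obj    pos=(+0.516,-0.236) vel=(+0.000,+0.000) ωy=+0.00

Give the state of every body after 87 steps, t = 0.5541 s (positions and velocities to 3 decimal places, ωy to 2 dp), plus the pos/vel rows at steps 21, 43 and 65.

State at t = 0.5541 s:
  obj    pos=(+1.601,-0.982) vel=(+3.909,-2.710) ωy=+54.08

Key-timestep trajectory:
   step    t(s)  obj.x    obj.z    obj.vx   obj.vz 
     21  0.1338   +0.579  -0.279  +0.952  -0.636
     43  0.2739   +0.781  -0.418  +1.938  -1.327
     65  0.4140   +1.122  -0.652  +2.924  -2.017


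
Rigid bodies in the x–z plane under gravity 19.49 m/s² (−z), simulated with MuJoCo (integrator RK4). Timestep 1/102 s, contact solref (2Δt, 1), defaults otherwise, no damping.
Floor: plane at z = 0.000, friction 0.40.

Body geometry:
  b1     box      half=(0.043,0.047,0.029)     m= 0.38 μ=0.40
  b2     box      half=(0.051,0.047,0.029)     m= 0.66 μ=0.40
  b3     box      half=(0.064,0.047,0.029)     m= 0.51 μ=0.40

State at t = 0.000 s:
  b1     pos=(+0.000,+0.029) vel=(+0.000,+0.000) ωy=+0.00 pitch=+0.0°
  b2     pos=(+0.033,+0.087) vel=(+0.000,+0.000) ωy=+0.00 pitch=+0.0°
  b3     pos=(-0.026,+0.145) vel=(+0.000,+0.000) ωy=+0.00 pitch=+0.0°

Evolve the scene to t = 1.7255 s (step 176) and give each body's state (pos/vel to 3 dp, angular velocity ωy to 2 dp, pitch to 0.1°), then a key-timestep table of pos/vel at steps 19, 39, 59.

State at t = 1.7255 s:
  b1     pos=(+0.001,+0.029) vel=(+0.000,+0.000) ωy=+0.00 pitch=+0.0°
  b2     pos=(+0.033,+0.087) vel=(+0.000,+0.000) ωy=+0.00 pitch=+0.1°
  b3     pos=(-0.087,+0.064) vel=(+0.000,+0.000) ωy=+0.00 pitch=-90.0°

Key-timestep trajectory:
   step    t(s)  b1.x    b1.z    b1.vx   b1.vz   b2.x    b2.z    b2.vx   b2.vz   b3.x    b3.z    b3.vx   b3.vz 
     19  0.1863   +0.001  +0.028  +0.037  -0.045   +0.034  +0.086  +0.013  -0.041   -0.065  +0.091  -0.692  -1.044
     39  0.3824   +0.001  +0.029  +0.000  +0.000   +0.033  +0.087  +0.000  +0.000   -0.095  +0.067  +0.208  -0.091
     59  0.5784   +0.001  +0.029  +0.000  +0.000   +0.033  +0.087  +0.000  +0.000   -0.089  +0.064  +0.123  -0.035


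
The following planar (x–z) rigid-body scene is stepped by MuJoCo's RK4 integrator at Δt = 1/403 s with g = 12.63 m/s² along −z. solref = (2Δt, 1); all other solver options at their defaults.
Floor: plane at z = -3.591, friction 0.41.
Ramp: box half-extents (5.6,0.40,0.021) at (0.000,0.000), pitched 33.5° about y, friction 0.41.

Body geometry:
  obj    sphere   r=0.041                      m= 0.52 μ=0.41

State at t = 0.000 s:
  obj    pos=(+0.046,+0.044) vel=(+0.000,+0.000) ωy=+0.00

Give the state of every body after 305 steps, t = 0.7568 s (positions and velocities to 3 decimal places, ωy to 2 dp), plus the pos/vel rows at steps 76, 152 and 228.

State at t = 0.7568 s:
  obj    pos=(+1.235,-0.743) vel=(+3.143,-2.080) ωy=+91.90

Key-timestep trajectory:
   step    t(s)  obj.x    obj.z    obj.vx   obj.vz 
     76  0.1886   +0.120  -0.005  +0.783  -0.518
    152  0.3772   +0.341  -0.152  +1.566  -1.037
    228  0.5658   +0.711  -0.396  +2.349  -1.555


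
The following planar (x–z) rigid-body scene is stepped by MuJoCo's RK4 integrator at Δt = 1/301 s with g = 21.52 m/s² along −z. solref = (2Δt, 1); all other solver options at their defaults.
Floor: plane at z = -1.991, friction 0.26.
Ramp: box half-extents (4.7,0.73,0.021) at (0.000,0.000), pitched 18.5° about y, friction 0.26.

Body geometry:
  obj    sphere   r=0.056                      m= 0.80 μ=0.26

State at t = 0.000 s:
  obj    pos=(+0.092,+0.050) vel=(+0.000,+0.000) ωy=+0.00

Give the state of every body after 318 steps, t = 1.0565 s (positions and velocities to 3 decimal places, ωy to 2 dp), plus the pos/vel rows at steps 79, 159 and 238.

State at t = 1.0565 s:
  obj    pos=(+2.674,-0.813) vel=(+4.887,-1.635) ωy=+92.01

Key-timestep trajectory:
   step    t(s)  obj.x    obj.z    obj.vx   obj.vz 
     79  0.2625   +0.251  -0.003  +1.214  -0.406
    159  0.5282   +0.738  -0.166  +2.443  -0.818
    238  0.7907   +1.538  -0.433  +3.657  -1.224


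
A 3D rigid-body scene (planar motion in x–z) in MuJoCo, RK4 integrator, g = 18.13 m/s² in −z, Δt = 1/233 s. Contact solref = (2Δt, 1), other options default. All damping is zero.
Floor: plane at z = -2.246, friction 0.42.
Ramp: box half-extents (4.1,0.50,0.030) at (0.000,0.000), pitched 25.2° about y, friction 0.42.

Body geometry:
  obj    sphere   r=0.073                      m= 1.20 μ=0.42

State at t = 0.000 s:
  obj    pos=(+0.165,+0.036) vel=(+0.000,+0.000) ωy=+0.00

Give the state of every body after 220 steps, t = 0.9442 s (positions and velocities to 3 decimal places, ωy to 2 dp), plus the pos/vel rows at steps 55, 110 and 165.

State at t = 0.9442 s:
  obj    pos=(+2.389,-1.010) vel=(+4.711,-2.217) ωy=+71.31

Key-timestep trajectory:
   step    t(s)  obj.x    obj.z    obj.vx   obj.vz 
     55  0.2361   +0.304  -0.029  +1.178  -0.554
    110  0.4721   +0.721  -0.226  +2.356  -1.108
    165  0.7082   +1.416  -0.553  +3.533  -1.663


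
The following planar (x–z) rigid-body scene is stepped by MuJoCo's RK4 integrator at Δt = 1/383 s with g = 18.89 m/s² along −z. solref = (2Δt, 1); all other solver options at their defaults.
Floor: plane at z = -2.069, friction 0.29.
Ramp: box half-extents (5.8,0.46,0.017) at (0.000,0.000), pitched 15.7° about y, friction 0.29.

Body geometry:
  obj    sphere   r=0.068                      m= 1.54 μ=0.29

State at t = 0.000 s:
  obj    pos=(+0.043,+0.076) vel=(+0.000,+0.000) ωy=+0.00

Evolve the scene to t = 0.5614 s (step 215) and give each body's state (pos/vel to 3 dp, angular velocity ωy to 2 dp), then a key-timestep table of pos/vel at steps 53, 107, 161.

State at t = 0.5614 s:
  obj    pos=(+0.597,-0.079) vel=(+1.973,-0.555) ωy=+30.14

Key-timestep trajectory:
   step    t(s)  obj.x    obj.z    obj.vx   obj.vz 
     53  0.1384   +0.077  +0.067  +0.487  -0.137
    107  0.2794   +0.180  +0.038  +0.982  -0.276
    161  0.4204   +0.354  -0.011  +1.478  -0.415


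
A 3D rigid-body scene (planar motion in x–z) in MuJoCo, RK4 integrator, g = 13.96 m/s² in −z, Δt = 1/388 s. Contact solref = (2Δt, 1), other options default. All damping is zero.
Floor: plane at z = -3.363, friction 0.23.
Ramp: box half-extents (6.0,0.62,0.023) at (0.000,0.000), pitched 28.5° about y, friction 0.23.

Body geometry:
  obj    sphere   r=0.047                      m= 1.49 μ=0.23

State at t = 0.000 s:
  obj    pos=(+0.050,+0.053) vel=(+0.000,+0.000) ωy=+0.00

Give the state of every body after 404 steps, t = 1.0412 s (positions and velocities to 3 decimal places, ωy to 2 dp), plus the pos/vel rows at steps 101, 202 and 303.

State at t = 1.0412 s:
  obj    pos=(+2.317,-1.178) vel=(+4.354,-2.364) ωy=+105.39

Key-timestep trajectory:
   step    t(s)  obj.x    obj.z    obj.vx   obj.vz 
    101  0.2603   +0.192  -0.024  +1.089  -0.591
    202  0.5206   +0.617  -0.255  +2.177  -1.182
    303  0.7809   +1.325  -0.640  +3.266  -1.773


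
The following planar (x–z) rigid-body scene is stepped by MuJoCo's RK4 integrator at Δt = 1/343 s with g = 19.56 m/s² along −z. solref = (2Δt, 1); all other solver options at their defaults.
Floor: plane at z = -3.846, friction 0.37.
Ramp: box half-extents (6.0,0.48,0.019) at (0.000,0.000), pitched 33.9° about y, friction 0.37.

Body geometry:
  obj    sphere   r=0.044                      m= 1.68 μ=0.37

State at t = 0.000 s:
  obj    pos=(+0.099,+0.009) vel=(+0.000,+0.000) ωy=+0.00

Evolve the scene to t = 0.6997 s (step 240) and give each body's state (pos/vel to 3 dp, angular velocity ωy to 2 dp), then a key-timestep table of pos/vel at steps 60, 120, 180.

State at t = 0.6997 s:
  obj    pos=(+1.683,-1.055) vel=(+4.526,-3.041) ωy=+123.90

Key-timestep trajectory:
   step    t(s)  obj.x    obj.z    obj.vx   obj.vz 
     60  0.1749   +0.198  -0.057  +1.132  -0.760
    120  0.3499   +0.495  -0.257  +2.263  -1.521
    180  0.5248   +0.990  -0.589  +3.394  -2.281


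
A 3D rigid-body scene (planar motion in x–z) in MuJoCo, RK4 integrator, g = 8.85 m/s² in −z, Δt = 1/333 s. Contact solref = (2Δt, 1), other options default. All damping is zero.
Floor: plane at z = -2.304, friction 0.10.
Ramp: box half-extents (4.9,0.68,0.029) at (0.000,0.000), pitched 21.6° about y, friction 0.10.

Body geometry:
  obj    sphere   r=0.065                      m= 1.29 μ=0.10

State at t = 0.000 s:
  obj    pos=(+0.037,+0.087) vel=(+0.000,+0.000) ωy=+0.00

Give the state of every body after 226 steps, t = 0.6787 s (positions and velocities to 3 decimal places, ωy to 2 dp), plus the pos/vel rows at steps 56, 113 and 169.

State at t = 0.6787 s:
  obj    pos=(+0.558,-0.120) vel=(+1.537,-0.609) ωy=+21.47

Key-timestep trajectory:
   step    t(s)  obj.x    obj.z    obj.vx   obj.vz 
     56  0.1682   +0.069  +0.074  +0.379  -0.157
    113  0.3393   +0.167  +0.035  +0.768  -0.305
    169  0.5075   +0.328  -0.029  +1.152  -0.446


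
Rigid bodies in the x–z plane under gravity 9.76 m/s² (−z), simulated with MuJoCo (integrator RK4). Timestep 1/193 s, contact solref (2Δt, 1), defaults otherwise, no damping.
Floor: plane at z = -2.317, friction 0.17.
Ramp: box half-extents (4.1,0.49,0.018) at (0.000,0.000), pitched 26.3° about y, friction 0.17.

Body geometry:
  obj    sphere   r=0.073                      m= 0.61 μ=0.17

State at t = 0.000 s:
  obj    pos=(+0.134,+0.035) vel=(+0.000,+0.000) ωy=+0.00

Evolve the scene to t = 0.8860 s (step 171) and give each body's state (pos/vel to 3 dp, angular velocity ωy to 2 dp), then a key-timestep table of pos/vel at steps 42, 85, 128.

State at t = 0.8860 s:
  obj    pos=(+1.221,-0.502) vel=(+2.454,-1.213) ωy=+37.48

Key-timestep trajectory:
   step    t(s)  obj.x    obj.z    obj.vx   obj.vz 
     42  0.2176   +0.200  +0.003  +0.603  -0.298
     85  0.4404   +0.403  -0.098  +1.220  -0.603
    128  0.6632   +0.743  -0.266  +1.837  -0.908


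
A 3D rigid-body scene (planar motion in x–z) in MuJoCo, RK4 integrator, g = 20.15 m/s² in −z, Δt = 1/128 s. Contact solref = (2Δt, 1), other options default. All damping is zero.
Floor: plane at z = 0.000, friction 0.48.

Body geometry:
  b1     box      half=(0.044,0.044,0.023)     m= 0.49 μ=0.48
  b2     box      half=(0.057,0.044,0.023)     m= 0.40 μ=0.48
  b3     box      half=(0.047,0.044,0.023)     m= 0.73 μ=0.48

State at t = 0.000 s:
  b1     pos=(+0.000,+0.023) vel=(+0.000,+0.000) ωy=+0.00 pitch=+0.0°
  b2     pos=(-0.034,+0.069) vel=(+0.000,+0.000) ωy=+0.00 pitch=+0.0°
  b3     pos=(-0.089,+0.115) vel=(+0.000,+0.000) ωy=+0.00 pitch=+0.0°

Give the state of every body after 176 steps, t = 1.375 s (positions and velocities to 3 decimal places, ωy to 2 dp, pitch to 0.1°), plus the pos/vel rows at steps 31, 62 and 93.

State at t = 1.375 s:
  b1     pos=(+0.000,+0.023) vel=(+0.000,+0.000) ωy=+0.00 pitch=+0.0°
  b2     pos=(-0.088,+0.057) vel=(+0.000,+0.000) ωy=+0.00 pitch=-90.0°
  b3     pos=(-0.167,+0.047) vel=(+0.000,+0.000) ωy=+0.00 pitch=-90.0°

Key-timestep trajectory:
   step    t(s)  b1.x    b1.z    b1.vx   b1.vz   b2.x    b2.z    b2.vx   b2.vz   b3.x    b3.z    b3.vx   b3.vz 
     31  0.2422   +0.000  +0.023  +0.000  +0.000   -0.102  +0.060  -0.249  +0.085   -0.163  +0.049  -0.388  -0.159
     62  0.4844   +0.000  +0.023  +0.000  +0.000   -0.103  +0.061  +0.260  -0.016   -0.165  +0.047  +0.045  +0.041
     93  0.7266   +0.000  +0.023  +0.000  +0.000   -0.092  +0.058  +0.010  +0.012   -0.167  +0.047  +0.000  +0.000


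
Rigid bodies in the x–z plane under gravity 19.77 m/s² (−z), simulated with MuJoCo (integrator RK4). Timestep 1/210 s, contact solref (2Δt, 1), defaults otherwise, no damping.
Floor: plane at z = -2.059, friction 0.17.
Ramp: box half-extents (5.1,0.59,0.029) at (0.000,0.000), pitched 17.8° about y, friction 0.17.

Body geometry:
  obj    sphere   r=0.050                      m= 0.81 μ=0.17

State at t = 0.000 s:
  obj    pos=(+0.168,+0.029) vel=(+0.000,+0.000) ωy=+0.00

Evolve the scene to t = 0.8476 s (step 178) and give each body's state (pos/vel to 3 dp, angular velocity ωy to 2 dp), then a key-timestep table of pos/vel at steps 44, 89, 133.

State at t = 0.8476 s:
  obj    pos=(+1.645,-0.445) vel=(+3.484,-1.119) ωy=+73.17

Key-timestep trajectory:
   step    t(s)  obj.x    obj.z    obj.vx   obj.vz 
     44  0.2095   +0.258  +0.000  +0.861  -0.277
     89  0.4238   +0.537  -0.090  +1.742  -0.559
    133  0.6333   +0.992  -0.236  +2.603  -0.836


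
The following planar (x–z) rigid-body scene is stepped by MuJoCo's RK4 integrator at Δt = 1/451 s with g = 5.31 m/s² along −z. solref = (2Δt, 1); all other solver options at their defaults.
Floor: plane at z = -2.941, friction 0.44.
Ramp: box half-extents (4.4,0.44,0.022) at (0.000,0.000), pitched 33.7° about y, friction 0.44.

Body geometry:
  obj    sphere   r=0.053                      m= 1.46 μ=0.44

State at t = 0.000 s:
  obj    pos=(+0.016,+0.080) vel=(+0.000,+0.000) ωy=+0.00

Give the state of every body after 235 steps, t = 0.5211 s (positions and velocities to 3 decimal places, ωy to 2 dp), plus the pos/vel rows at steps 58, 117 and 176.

State at t = 0.5211 s:
  obj    pos=(+0.254,-0.079) vel=(+0.912,-0.608) ωy=+20.69

Key-timestep trajectory:
   step    t(s)  obj.x    obj.z    obj.vx   obj.vz 
     58  0.1286   +0.030  +0.070  +0.225  -0.150
    117  0.2594   +0.075  +0.040  +0.454  -0.303
    176  0.3902   +0.149  -0.009  +0.683  -0.456


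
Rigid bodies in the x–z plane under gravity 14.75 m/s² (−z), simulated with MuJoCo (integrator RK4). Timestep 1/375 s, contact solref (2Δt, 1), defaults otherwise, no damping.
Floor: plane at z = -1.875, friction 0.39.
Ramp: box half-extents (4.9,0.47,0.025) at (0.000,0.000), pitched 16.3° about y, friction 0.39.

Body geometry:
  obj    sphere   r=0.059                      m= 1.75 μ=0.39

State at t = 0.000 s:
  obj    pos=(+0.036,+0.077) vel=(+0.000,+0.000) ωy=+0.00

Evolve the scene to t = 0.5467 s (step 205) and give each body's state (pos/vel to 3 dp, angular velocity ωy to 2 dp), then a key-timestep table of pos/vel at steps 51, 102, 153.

State at t = 0.5467 s:
  obj    pos=(+0.460,-0.047) vel=(+1.552,-0.454) ωy=+27.39

Key-timestep trajectory:
   step    t(s)  obj.x    obj.z    obj.vx   obj.vz 
     51  0.1360   +0.062  +0.069  +0.386  -0.113
    102  0.2720   +0.141  +0.046  +0.772  -0.226
    153  0.4080   +0.272  +0.008  +1.158  -0.339


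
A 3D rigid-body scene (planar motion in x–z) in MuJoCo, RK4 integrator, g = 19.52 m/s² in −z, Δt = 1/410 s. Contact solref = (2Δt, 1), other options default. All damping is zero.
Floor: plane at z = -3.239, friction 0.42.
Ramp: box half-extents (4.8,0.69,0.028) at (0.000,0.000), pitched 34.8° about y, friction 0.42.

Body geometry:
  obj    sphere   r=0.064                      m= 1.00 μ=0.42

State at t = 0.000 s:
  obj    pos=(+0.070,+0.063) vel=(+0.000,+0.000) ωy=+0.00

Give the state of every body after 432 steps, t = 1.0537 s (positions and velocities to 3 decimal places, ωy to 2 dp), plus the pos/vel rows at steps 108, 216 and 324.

State at t = 1.0537 s:
  obj    pos=(+3.697,-2.458) vel=(+6.885,-4.785) ωy=+131.00

Key-timestep trajectory:
   step    t(s)  obj.x    obj.z    obj.vx   obj.vz 
    108  0.2634   +0.297  -0.094  +1.721  -1.196
    216  0.5268   +0.977  -0.567  +3.443  -2.393
    324  0.7902   +2.111  -1.355  +5.164  -3.589


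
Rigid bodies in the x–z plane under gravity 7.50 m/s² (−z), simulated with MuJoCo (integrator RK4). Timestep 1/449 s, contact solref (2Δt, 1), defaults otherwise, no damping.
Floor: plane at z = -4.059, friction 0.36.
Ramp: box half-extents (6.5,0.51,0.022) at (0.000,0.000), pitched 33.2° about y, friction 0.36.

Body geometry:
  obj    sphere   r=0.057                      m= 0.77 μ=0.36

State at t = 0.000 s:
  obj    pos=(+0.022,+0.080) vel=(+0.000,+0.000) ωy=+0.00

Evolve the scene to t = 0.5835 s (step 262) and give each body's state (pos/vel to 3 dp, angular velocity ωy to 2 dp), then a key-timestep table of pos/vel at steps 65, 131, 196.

State at t = 0.5835 s:
  obj    pos=(+0.440,-0.193) vel=(+1.432,-0.937) ωy=+30.03

Key-timestep trajectory:
   step    t(s)  obj.x    obj.z    obj.vx   obj.vz 
     65  0.1448   +0.048  +0.063  +0.355  -0.233
    131  0.2918   +0.126  +0.012  +0.716  -0.469
    196  0.4365   +0.256  -0.073  +1.072  -0.701


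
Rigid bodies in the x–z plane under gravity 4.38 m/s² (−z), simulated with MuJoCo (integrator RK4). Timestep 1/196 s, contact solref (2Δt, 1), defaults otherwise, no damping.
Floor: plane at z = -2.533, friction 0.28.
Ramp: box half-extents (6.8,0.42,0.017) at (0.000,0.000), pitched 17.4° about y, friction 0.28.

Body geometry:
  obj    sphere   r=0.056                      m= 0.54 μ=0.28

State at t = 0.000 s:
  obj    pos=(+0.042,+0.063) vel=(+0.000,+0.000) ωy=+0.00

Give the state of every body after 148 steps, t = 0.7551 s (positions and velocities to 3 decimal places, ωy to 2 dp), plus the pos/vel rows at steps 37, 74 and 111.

State at t = 0.7551 s:
  obj    pos=(+0.297,-0.016) vel=(+0.674,-0.211) ωy=+12.61

Key-timestep trajectory:
   step    t(s)  obj.x    obj.z    obj.vx   obj.vz 
     37  0.1888   +0.058  +0.058  +0.169  -0.053
     74  0.3776   +0.106  +0.043  +0.337  -0.106
    111  0.5663   +0.185  +0.018  +0.506  -0.158


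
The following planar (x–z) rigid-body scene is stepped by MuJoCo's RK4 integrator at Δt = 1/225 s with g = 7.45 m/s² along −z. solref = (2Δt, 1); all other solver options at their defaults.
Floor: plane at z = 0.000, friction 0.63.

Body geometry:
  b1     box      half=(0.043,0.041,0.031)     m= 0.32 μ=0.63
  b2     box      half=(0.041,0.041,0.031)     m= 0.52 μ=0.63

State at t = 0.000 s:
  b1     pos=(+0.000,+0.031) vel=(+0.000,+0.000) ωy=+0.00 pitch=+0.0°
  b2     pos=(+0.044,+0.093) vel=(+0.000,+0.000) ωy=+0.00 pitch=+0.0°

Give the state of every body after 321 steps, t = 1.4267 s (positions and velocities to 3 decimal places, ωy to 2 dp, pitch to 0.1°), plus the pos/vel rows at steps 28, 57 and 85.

State at t = 1.4267 s:
  b1     pos=(+0.000,+0.031) vel=(+0.000,+0.000) ωy=+0.00 pitch=+0.0°
  b2     pos=(+0.083,+0.041) vel=(+0.000,+0.000) ωy=+0.00 pitch=+90.0°

Key-timestep trajectory:
   step    t(s)  b1.x    b1.z    b1.vx   b1.vz   b2.x    b2.z    b2.vx   b2.vz 
     28  0.1244   +0.000  +0.031  +0.000  +0.000   +0.045  +0.093  +0.022  -0.002
     57  0.2533   +0.000  +0.031  +0.000  +0.000   +0.052  +0.092  +0.096  -0.028
     85  0.3778   +0.000  +0.031  +0.000  +0.000   +0.072  +0.074  +0.204  -0.407


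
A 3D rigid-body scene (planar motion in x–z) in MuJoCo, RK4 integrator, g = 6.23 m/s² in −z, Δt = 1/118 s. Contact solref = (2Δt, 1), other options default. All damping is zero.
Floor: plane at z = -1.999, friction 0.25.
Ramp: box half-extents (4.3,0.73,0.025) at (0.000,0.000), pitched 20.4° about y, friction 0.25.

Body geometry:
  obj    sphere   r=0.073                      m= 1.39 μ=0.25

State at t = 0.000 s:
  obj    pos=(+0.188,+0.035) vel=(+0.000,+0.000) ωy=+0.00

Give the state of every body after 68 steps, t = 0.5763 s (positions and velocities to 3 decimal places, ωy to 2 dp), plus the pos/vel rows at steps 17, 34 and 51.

State at t = 0.5763 s:
  obj    pos=(+0.429,-0.055) vel=(+0.838,-0.312) ωy=+12.24

Key-timestep trajectory:
   step    t(s)  obj.x    obj.z    obj.vx   obj.vz 
     17  0.1441   +0.203  +0.029  +0.210  -0.078
     34  0.2881   +0.248  +0.012  +0.419  -0.156
     51  0.4322   +0.324  -0.016  +0.628  -0.234


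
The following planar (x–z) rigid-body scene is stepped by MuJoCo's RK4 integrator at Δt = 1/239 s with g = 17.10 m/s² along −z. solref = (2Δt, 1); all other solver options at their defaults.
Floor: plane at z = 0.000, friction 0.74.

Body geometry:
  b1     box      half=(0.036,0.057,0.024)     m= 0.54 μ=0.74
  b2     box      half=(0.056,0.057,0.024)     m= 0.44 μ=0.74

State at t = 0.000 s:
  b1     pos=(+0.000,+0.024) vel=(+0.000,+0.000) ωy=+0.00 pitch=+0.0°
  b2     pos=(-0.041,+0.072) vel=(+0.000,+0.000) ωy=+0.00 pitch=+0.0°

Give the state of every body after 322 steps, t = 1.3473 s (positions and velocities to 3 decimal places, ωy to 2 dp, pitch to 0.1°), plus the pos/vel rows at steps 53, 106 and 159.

State at t = 1.3473 s:
  b1     pos=(+0.000,+0.024) vel=(+0.000,+0.000) ωy=+0.00 pitch=+0.0°
  b2     pos=(-0.098,+0.056) vel=(+0.000,+0.000) ωy=+0.00 pitch=-90.0°

Key-timestep trajectory:
   step    t(s)  b1.x    b1.z    b1.vx   b1.vz   b2.x    b2.z    b2.vx   b2.vz 
     53  0.2218   +0.000  +0.024  +0.000  +0.000   -0.072  +0.061  -0.176  +0.008
    106  0.4435   +0.000  +0.024  +0.000  +0.000   -0.110  +0.060  +0.030  -0.006
    159  0.6653   +0.000  +0.024  +0.000  +0.000   -0.100  +0.057  -0.068  +0.051


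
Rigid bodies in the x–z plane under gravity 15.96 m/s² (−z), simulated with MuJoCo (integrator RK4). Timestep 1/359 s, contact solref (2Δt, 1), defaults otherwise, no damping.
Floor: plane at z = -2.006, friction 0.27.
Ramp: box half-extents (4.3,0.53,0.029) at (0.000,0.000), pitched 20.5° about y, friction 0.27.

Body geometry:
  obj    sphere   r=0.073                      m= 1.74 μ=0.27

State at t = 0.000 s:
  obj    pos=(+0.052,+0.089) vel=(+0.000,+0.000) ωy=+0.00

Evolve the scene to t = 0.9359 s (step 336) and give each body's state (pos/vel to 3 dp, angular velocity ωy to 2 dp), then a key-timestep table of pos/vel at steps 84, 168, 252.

State at t = 0.9359 s:
  obj    pos=(+1.690,-0.523) vel=(+3.500,-1.309) ωy=+51.18

Key-timestep trajectory:
   step    t(s)  obj.x    obj.z    obj.vx   obj.vz 
     84  0.2340   +0.155  +0.051  +0.875  -0.327
    168  0.4680   +0.462  -0.064  +1.750  -0.654
    252  0.7019   +0.974  -0.255  +2.625  -0.981


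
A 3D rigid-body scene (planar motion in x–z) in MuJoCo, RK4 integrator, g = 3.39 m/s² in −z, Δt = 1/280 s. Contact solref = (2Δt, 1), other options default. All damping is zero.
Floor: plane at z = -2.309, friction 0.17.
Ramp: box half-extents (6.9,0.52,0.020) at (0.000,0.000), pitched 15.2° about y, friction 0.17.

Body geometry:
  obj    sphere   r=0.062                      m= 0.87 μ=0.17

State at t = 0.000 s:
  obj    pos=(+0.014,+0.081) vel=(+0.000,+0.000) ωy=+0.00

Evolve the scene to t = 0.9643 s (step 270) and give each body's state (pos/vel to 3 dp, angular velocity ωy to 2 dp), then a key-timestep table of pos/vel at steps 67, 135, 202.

State at t = 0.9643 s:
  obj    pos=(+0.299,+0.004) vel=(+0.591,-0.161) ωy=+9.87

Key-timestep trajectory:
   step    t(s)  obj.x    obj.z    obj.vx   obj.vz 
     67  0.2393   +0.032  +0.076  +0.147  -0.040
    135  0.4821   +0.085  +0.062  +0.295  -0.080
    202  0.7214   +0.173  +0.038  +0.442  -0.120


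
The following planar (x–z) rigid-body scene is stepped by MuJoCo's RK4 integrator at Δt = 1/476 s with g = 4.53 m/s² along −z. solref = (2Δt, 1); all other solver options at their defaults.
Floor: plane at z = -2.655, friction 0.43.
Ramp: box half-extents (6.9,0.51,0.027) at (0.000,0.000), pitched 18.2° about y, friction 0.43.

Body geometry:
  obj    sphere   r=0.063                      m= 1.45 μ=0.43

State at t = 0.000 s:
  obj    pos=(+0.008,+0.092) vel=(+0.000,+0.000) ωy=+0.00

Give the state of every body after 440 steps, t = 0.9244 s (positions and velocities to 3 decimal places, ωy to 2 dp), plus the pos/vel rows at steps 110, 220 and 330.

State at t = 0.9244 s:
  obj    pos=(+0.418,-0.043) vel=(+0.887,-0.292) ωy=+14.83

Key-timestep trajectory:
   step    t(s)  obj.x    obj.z    obj.vx   obj.vz 
    110  0.2311   +0.034  +0.084  +0.222  -0.073
    220  0.4622   +0.111  +0.058  +0.444  -0.146
    330  0.6933   +0.239  +0.016  +0.666  -0.219


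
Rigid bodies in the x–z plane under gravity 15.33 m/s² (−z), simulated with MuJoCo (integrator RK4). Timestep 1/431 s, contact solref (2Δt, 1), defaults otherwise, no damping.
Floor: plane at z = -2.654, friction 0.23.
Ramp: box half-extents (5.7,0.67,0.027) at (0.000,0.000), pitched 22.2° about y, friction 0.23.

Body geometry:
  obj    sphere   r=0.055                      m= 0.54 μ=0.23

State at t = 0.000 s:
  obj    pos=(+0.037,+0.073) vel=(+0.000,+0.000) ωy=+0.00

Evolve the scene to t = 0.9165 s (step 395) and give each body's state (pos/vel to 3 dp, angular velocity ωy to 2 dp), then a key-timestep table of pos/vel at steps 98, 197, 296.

State at t = 0.9165 s:
  obj    pos=(+1.646,-0.583) vel=(+3.511,-1.433) ωy=+68.94

Key-timestep trajectory:
   step    t(s)  obj.x    obj.z    obj.vx   obj.vz 
     98  0.2274   +0.136  +0.033  +0.871  -0.355
    197  0.4571   +0.437  -0.090  +1.751  -0.715
    296  0.6868   +0.941  -0.295  +2.631  -1.074


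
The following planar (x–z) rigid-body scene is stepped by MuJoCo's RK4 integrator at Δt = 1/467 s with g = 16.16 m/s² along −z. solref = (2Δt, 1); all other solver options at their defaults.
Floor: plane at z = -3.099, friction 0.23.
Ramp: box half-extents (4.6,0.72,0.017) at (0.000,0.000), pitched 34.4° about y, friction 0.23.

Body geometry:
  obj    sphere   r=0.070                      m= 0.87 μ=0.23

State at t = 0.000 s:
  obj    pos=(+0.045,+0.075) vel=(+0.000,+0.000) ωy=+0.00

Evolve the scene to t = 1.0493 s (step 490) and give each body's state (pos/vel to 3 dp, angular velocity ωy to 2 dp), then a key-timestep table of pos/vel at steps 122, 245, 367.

State at t = 1.0493 s:
  obj    pos=(+3.007,-1.954) vel=(+5.646,-3.866) ωy=+97.74

Key-timestep trajectory:
   step    t(s)  obj.x    obj.z    obj.vx   obj.vz 
    122  0.2612   +0.229  -0.051  +1.406  -0.963
    245  0.5246   +0.786  -0.432  +2.823  -1.933
    367  0.7859   +1.707  -1.063  +4.229  -2.896


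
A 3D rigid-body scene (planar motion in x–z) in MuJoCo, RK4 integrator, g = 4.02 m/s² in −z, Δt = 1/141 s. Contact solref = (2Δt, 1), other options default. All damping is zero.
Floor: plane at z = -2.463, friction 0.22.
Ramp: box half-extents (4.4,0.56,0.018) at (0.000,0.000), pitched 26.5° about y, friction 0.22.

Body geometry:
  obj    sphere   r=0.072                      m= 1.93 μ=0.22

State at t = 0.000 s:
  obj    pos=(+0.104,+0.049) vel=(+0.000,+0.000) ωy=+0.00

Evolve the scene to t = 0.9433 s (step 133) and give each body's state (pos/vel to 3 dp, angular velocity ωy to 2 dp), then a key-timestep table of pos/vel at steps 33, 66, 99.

State at t = 0.9433 s:
  obj    pos=(+0.614,-0.206) vel=(+1.082,-0.539) ωy=+16.78

Key-timestep trajectory:
   step    t(s)  obj.x    obj.z    obj.vx   obj.vz 
     33  0.2340   +0.135  +0.033  +0.268  -0.134
     66  0.4681   +0.230  -0.014  +0.537  -0.268
     99  0.7021   +0.387  -0.092  +0.805  -0.401


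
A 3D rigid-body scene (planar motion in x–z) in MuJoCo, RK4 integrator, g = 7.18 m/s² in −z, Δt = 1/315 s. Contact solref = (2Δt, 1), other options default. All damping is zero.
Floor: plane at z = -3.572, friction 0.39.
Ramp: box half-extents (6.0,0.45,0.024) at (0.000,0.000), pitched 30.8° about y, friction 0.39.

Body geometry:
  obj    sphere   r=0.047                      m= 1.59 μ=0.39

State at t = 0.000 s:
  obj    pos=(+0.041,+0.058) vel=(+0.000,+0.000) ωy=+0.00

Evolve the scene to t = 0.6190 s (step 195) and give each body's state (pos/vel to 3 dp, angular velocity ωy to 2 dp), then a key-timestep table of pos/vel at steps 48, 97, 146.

State at t = 0.6190 s:
  obj    pos=(+0.473,-0.200) vel=(+1.396,-0.832) ωy=+34.58

Key-timestep trajectory:
   step    t(s)  obj.x    obj.z    obj.vx   obj.vz 
     48  0.1524   +0.067  +0.043  +0.344  -0.205
     97  0.3079   +0.148  -0.006  +0.695  -0.414
    146  0.4635   +0.283  -0.086  +1.046  -0.623


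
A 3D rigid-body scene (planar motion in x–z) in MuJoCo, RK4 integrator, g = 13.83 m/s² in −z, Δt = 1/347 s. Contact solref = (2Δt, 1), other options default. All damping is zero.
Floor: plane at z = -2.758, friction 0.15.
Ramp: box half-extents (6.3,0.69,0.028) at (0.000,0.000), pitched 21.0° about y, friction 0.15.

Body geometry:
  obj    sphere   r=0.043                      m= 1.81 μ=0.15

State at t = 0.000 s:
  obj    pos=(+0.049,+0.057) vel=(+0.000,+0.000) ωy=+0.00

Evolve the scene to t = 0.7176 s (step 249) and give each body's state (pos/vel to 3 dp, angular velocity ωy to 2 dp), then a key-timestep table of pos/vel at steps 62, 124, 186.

State at t = 0.7176 s:
  obj    pos=(+0.900,-0.269) vel=(+2.372,-0.910) ωy=+59.07

Key-timestep trajectory:
   step    t(s)  obj.x    obj.z    obj.vx   obj.vz 
     62  0.1787   +0.102  +0.037  +0.591  -0.227
    124  0.3573   +0.260  -0.024  +1.181  -0.453
    186  0.5360   +0.524  -0.125  +1.772  -0.680


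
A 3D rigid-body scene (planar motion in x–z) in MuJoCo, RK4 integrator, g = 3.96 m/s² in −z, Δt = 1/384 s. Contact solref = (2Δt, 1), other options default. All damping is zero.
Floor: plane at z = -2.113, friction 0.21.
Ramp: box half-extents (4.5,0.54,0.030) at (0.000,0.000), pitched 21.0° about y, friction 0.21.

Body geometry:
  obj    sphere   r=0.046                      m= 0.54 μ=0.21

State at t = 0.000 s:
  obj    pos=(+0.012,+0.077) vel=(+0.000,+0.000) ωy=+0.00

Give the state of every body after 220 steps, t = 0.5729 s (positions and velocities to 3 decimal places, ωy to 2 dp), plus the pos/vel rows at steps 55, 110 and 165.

State at t = 0.5729 s:
  obj    pos=(+0.167,+0.017) vel=(+0.542,-0.208) ωy=+12.62

Key-timestep trajectory:
   step    t(s)  obj.x    obj.z    obj.vx   obj.vz 
     55  0.1432   +0.022  +0.073  +0.136  -0.052
    110  0.2865   +0.051  +0.062  +0.271  -0.104
    165  0.4297   +0.099  +0.043  +0.407  -0.156


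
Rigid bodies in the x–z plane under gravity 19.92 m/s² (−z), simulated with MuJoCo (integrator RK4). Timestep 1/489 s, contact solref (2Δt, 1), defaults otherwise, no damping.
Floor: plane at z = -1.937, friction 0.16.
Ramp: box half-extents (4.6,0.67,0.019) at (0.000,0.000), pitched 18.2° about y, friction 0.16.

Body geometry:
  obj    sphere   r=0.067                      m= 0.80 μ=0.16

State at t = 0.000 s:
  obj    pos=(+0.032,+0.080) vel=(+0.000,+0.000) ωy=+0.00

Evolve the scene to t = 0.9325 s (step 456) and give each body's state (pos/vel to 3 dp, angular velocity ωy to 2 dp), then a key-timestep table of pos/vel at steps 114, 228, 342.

State at t = 0.9325 s:
  obj    pos=(+1.868,-0.524) vel=(+3.937,-1.294) ωy=+61.85

Key-timestep trajectory:
   step    t(s)  obj.x    obj.z    obj.vx   obj.vz 
    114  0.2331   +0.147  +0.042  +0.984  -0.324
    228  0.4663   +0.491  -0.071  +1.969  -0.647
    342  0.6994   +1.065  -0.259  +2.953  -0.971


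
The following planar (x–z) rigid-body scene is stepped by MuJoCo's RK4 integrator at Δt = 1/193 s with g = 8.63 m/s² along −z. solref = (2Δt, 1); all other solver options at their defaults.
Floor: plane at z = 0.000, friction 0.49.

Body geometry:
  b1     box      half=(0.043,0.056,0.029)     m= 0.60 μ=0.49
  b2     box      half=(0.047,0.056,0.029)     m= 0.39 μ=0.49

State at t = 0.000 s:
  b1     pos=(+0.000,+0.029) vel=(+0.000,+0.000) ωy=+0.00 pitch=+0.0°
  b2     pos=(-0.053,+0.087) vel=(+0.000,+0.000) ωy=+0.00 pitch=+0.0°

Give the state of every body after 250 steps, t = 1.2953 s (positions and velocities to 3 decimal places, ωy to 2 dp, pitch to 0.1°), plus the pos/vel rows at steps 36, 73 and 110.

State at t = 1.2953 s:
  b1     pos=(+0.000,+0.029) vel=(+0.000,+0.000) ωy=+0.00 pitch=+0.0°
  b2     pos=(-0.100,+0.047) vel=(+0.000,+0.000) ωy=+0.00 pitch=-90.0°

Key-timestep trajectory:
   step    t(s)  b1.x    b1.z    b1.vx   b1.vz   b2.x    b2.z    b2.vx   b2.vz 
     36  0.1865   +0.000  +0.029  +0.000  +0.000   -0.075  +0.062  -0.201  -0.524
     73  0.3782   +0.000  +0.029  +0.000  +0.000   -0.114  +0.053  -0.008  +0.003
    110  0.5699   +0.000  +0.029  +0.000  +0.000   -0.096  +0.049  -0.017  -0.006


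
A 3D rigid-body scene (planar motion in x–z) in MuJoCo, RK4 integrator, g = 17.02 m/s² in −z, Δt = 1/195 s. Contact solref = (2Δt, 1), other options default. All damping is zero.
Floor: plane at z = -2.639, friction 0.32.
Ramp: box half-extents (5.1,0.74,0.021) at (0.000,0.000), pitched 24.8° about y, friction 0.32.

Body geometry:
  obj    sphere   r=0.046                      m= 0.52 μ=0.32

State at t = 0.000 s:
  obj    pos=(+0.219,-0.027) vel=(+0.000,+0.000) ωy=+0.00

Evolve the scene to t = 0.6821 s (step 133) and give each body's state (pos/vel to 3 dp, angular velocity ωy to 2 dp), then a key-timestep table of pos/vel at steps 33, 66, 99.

State at t = 0.6821 s:
  obj    pos=(+1.296,-0.525) vel=(+3.157,-1.459) ωy=+75.59

Key-timestep trajectory:
   step    t(s)  obj.x    obj.z    obj.vx   obj.vz 
     33  0.1692   +0.285  -0.058  +0.783  -0.362
     66  0.3385   +0.484  -0.150  +1.567  -0.724
     99  0.5077   +0.816  -0.303  +2.350  -1.086


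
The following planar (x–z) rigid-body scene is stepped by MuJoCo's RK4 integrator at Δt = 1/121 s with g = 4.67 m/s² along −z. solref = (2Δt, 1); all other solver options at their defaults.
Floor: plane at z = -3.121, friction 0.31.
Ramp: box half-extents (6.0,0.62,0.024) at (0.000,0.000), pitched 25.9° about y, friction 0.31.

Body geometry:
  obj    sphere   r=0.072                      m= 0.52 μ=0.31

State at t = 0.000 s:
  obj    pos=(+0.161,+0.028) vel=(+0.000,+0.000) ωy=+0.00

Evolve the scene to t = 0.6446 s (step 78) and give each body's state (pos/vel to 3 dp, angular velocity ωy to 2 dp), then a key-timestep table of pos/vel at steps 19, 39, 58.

State at t = 0.6446 s:
  obj    pos=(+0.434,-0.104) vel=(+0.845,-0.410) ωy=+13.04

Key-timestep trajectory:
   step    t(s)  obj.x    obj.z    obj.vx   obj.vz 
     19  0.1570   +0.177  +0.021  +0.206  -0.100
     39  0.3223   +0.229  -0.005  +0.423  -0.205
     58  0.4793   +0.312  -0.045  +0.628  -0.305
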